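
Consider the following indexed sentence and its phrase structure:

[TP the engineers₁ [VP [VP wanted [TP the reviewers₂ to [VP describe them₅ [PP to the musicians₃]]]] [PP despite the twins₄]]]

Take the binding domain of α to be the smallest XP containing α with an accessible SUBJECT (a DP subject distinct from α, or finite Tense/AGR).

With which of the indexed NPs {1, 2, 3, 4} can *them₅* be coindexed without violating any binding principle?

{1, 4}

*them* is a pronoun, so Principle B applies: it must be free in its binding domain.
Binding domain of *them₅*: the embedded TP, whose subject is the reviewers₂.
*the engineers₁* c-commands the pronoun but from outside its binding domain, and is not c-commanded by it → coindexation permitted.
*the reviewers₂* c-commands the pronoun within its binding domain → coindexation would violate Principle B.
*the musicians₃*: the pronoun c-commands this R-expression → coindexation would violate Principle C on *the musicians₃*.
*the twins₄* and the pronoun do not c-command one another → neither Principle B nor Principle C is at stake; coindexation permitted.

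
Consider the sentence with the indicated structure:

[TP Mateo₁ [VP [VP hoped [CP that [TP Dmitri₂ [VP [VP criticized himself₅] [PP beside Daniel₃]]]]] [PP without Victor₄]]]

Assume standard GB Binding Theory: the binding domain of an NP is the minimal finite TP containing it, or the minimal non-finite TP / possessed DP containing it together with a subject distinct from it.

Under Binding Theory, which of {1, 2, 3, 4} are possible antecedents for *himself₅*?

{2}

*himself* is an anaphor, so Principle A applies: it must be bound in its binding domain.
Binding domain of *himself₅*: the embedded TP, whose subject is Dmitri₂.
*Mateo₁* c-commands the anaphor but is outside its binding domain → cannot satisfy Principle A.
*Dmitri₂* c-commands the anaphor within its binding domain → licit binder.
*Daniel₃* does not c-command the anaphor → cannot bind it.
*Victor₄* does not c-command the anaphor → cannot bind it.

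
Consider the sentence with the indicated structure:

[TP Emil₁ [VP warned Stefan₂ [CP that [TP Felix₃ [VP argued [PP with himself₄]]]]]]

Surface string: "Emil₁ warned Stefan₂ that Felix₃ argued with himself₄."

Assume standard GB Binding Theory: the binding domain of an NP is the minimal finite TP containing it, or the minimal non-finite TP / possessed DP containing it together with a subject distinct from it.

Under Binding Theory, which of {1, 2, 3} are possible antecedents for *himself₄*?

*himself* is an anaphor, so Principle A applies: it must be bound in its binding domain.
Binding domain of *himself₄*: the embedded TP, whose subject is Felix₃.
*Emil₁* c-commands the anaphor but is outside its binding domain → cannot satisfy Principle A.
*Stefan₂* c-commands the anaphor but is outside its binding domain → cannot satisfy Principle A.
*Felix₃* c-commands the anaphor within its binding domain → licit binder.

{3}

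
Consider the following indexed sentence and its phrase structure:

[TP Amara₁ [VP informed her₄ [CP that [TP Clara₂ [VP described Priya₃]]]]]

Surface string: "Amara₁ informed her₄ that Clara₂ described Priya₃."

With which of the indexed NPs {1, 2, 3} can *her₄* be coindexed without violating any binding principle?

*her* is a pronoun, so Principle B applies: it must be free in its binding domain.
Binding domain of *her₄*: the matrix TP, whose subject is Amara₁.
*Amara₁* c-commands the pronoun within its binding domain → coindexation would violate Principle B.
*Clara₂*: the pronoun c-commands this R-expression → coindexation would violate Principle C on *Clara₂*.
*Priya₃*: the pronoun c-commands this R-expression → coindexation would violate Principle C on *Priya₃*.

none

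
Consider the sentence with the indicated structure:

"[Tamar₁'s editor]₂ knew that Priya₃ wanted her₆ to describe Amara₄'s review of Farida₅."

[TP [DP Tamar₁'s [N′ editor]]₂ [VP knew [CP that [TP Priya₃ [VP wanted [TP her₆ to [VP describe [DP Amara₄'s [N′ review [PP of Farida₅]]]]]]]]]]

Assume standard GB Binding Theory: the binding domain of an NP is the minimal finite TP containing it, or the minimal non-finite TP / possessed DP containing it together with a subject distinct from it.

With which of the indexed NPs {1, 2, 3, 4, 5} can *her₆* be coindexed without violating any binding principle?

{1, 2}

*her* is a pronoun, so Principle B applies: it must be free in its binding domain.
Binding domain of *her₆*: the embedded TP, whose subject is Priya₃.
*Tamar₁* and the pronoun do not c-command one another → neither Principle B nor Principle C is at stake; coindexation permitted.
*[Tamar₁'s editor]₂* c-commands the pronoun but from outside its binding domain, and is not c-commanded by it → coindexation permitted.
*Priya₃* c-commands the pronoun within its binding domain → coindexation would violate Principle B.
*Amara₄*: the pronoun c-commands this R-expression → coindexation would violate Principle C on *Amara₄*.
*Farida₅*: the pronoun c-commands this R-expression → coindexation would violate Principle C on *Farida₅*.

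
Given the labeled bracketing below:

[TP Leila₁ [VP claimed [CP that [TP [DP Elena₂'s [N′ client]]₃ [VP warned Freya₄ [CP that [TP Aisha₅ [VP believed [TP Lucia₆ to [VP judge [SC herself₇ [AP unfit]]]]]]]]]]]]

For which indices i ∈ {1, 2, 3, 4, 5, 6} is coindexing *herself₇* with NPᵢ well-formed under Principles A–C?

{6}

*herself* is an anaphor, so Principle A applies: it must be bound in its binding domain.
Binding domain of *herself₇*: the embedded TP, whose subject is Lucia₆.
*Leila₁* c-commands the anaphor but is outside its binding domain → cannot satisfy Principle A.
*Elena₂* does not c-command the anaphor → cannot bind it.
*[Elena₂'s client]₃* c-commands the anaphor but is outside its binding domain → cannot satisfy Principle A.
*Freya₄* c-commands the anaphor but is outside its binding domain → cannot satisfy Principle A.
*Aisha₅* c-commands the anaphor but is outside its binding domain → cannot satisfy Principle A.
*Lucia₆* c-commands the anaphor within its binding domain → licit binder.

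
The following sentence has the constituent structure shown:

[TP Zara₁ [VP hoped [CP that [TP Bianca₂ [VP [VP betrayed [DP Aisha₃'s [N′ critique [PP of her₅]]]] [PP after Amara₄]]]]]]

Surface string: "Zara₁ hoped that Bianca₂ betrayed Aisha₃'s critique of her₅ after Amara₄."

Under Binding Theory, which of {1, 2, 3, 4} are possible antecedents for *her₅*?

*her* is a pronoun, so Principle B applies: it must be free in its binding domain.
Binding domain of *her₅*: the possessed DP, whose subject is Aisha₃.
*Zara₁* c-commands the pronoun but from outside its binding domain, and is not c-commanded by it → coindexation permitted.
*Bianca₂* c-commands the pronoun but from outside its binding domain, and is not c-commanded by it → coindexation permitted.
*Aisha₃* c-commands the pronoun within its binding domain → coindexation would violate Principle B.
*Amara₄* and the pronoun do not c-command one another → neither Principle B nor Principle C is at stake; coindexation permitted.

{1, 2, 4}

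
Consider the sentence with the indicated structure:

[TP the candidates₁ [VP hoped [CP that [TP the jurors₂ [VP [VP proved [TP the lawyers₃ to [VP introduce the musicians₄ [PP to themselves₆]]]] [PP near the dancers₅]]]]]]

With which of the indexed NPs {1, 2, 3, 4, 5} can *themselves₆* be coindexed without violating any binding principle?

{3, 4}

*themselves* is an anaphor, so Principle A applies: it must be bound in its binding domain.
Binding domain of *themselves₆*: the embedded TP, whose subject is the lawyers₃.
*the candidates₁* c-commands the anaphor but is outside its binding domain → cannot satisfy Principle A.
*the jurors₂* c-commands the anaphor but is outside its binding domain → cannot satisfy Principle A.
*the lawyers₃* c-commands the anaphor within its binding domain → licit binder.
*the musicians₄* c-commands the anaphor within its binding domain → licit binder.
*the dancers₅* does not c-command the anaphor → cannot bind it.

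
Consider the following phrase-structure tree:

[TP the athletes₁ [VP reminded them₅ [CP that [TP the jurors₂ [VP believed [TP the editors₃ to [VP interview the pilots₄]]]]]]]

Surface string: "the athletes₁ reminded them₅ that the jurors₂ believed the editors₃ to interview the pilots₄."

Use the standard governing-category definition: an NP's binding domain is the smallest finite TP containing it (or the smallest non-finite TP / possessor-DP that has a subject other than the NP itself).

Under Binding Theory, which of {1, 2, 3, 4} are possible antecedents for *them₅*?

*them* is a pronoun, so Principle B applies: it must be free in its binding domain.
Binding domain of *them₅*: the matrix TP, whose subject is the athletes₁.
*the athletes₁* c-commands the pronoun within its binding domain → coindexation would violate Principle B.
*the jurors₂*: the pronoun c-commands this R-expression → coindexation would violate Principle C on *the jurors₂*.
*the editors₃*: the pronoun c-commands this R-expression → coindexation would violate Principle C on *the editors₃*.
*the pilots₄*: the pronoun c-commands this R-expression → coindexation would violate Principle C on *the pilots₄*.

none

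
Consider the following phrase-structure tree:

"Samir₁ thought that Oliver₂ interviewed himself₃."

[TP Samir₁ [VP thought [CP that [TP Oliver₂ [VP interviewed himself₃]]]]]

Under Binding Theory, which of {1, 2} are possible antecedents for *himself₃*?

*himself* is an anaphor, so Principle A applies: it must be bound in its binding domain.
Binding domain of *himself₃*: the embedded TP, whose subject is Oliver₂.
*Samir₁* c-commands the anaphor but is outside its binding domain → cannot satisfy Principle A.
*Oliver₂* c-commands the anaphor within its binding domain → licit binder.

{2}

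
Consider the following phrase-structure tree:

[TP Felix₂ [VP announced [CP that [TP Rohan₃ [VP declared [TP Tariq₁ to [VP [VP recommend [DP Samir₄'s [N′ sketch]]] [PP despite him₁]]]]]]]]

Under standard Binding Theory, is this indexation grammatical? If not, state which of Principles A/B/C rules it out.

The two coindexed NPs are *Tariq₁* and *him₁*.
*him₁* is a pronoun. Its binding domain is the embedded TP, whose subject is Tariq₁.
*Tariq₁* c-commands it within that domain and carries the same index.
The pronoun is locally bound → Principle B violation.

Principle B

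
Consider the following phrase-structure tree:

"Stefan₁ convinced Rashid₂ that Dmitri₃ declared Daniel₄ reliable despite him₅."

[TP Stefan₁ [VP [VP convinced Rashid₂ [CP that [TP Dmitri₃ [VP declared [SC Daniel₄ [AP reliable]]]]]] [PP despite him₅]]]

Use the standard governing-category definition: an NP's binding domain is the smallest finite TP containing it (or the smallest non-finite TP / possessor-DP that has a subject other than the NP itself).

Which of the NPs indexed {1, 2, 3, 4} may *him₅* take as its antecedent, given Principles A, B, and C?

{2, 3, 4}

*him* is a pronoun, so Principle B applies: it must be free in its binding domain.
Binding domain of *him₅*: the matrix TP, whose subject is Stefan₁.
*Stefan₁* c-commands the pronoun within its binding domain → coindexation would violate Principle B.
*Rashid₂* and the pronoun do not c-command one another → neither Principle B nor Principle C is at stake; coindexation permitted.
*Dmitri₃* and the pronoun do not c-command one another → neither Principle B nor Principle C is at stake; coindexation permitted.
*Daniel₄* and the pronoun do not c-command one another → neither Principle B nor Principle C is at stake; coindexation permitted.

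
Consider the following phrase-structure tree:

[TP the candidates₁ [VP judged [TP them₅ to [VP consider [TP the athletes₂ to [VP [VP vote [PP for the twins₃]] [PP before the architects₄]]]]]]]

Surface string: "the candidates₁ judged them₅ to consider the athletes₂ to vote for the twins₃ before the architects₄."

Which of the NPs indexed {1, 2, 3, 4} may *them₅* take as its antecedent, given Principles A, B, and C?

*them* is a pronoun, so Principle B applies: it must be free in its binding domain.
Binding domain of *them₅*: the matrix TP, whose subject is the candidates₁.
*the candidates₁* c-commands the pronoun within its binding domain → coindexation would violate Principle B.
*the athletes₂*: the pronoun c-commands this R-expression → coindexation would violate Principle C on *the athletes₂*.
*the twins₃*: the pronoun c-commands this R-expression → coindexation would violate Principle C on *the twins₃*.
*the architects₄*: the pronoun c-commands this R-expression → coindexation would violate Principle C on *the architects₄*.

none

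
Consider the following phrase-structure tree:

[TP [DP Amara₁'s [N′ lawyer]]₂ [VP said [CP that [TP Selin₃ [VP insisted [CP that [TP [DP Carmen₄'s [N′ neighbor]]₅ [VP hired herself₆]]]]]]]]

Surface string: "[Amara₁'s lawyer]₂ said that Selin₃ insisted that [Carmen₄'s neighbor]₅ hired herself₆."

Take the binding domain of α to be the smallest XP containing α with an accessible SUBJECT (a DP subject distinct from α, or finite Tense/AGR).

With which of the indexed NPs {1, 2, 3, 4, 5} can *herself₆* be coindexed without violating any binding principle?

{5}

*herself* is an anaphor, so Principle A applies: it must be bound in its binding domain.
Binding domain of *herself₆*: the embedded TP, whose subject is [Carmen₄'s neighbor]₅.
*Amara₁* does not c-command the anaphor → cannot bind it.
*[Amara₁'s lawyer]₂* c-commands the anaphor but is outside its binding domain → cannot satisfy Principle A.
*Selin₃* c-commands the anaphor but is outside its binding domain → cannot satisfy Principle A.
*Carmen₄* does not c-command the anaphor → cannot bind it.
*[Carmen₄'s neighbor]₅* c-commands the anaphor within its binding domain → licit binder.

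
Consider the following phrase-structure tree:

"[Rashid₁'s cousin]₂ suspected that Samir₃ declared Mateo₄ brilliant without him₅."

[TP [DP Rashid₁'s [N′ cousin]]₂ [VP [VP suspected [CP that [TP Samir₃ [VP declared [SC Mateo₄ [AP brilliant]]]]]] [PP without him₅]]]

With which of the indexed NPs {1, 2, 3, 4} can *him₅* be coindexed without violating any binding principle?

{1, 3, 4}

*him* is a pronoun, so Principle B applies: it must be free in its binding domain.
Binding domain of *him₅*: the matrix TP, whose subject is [Rashid₁'s cousin]₂.
*Rashid₁* and the pronoun do not c-command one another → neither Principle B nor Principle C is at stake; coindexation permitted.
*[Rashid₁'s cousin]₂* c-commands the pronoun within its binding domain → coindexation would violate Principle B.
*Samir₃* and the pronoun do not c-command one another → neither Principle B nor Principle C is at stake; coindexation permitted.
*Mateo₄* and the pronoun do not c-command one another → neither Principle B nor Principle C is at stake; coindexation permitted.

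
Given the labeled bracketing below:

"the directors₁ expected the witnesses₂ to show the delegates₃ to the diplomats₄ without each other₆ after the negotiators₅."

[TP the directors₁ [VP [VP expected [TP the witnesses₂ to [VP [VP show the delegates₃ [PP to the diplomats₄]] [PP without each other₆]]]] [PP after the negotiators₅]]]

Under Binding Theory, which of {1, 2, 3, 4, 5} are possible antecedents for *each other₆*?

{2}

*each other* is an anaphor, so Principle A applies: it must be bound in its binding domain.
Binding domain of *each other₆*: the embedded TP, whose subject is the witnesses₂.
*the directors₁* c-commands the anaphor but is outside its binding domain → cannot satisfy Principle A.
*the witnesses₂* c-commands the anaphor within its binding domain → licit binder.
*the delegates₃* does not c-command the anaphor → cannot bind it.
*the diplomats₄* does not c-command the anaphor → cannot bind it.
*the negotiators₅* does not c-command the anaphor → cannot bind it.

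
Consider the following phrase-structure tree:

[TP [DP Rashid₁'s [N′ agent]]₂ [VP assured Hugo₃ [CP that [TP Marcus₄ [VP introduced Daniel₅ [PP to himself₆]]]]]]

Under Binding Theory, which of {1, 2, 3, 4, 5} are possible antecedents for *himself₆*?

*himself* is an anaphor, so Principle A applies: it must be bound in its binding domain.
Binding domain of *himself₆*: the embedded TP, whose subject is Marcus₄.
*Rashid₁* does not c-command the anaphor → cannot bind it.
*[Rashid₁'s agent]₂* c-commands the anaphor but is outside its binding domain → cannot satisfy Principle A.
*Hugo₃* c-commands the anaphor but is outside its binding domain → cannot satisfy Principle A.
*Marcus₄* c-commands the anaphor within its binding domain → licit binder.
*Daniel₅* c-commands the anaphor within its binding domain → licit binder.

{4, 5}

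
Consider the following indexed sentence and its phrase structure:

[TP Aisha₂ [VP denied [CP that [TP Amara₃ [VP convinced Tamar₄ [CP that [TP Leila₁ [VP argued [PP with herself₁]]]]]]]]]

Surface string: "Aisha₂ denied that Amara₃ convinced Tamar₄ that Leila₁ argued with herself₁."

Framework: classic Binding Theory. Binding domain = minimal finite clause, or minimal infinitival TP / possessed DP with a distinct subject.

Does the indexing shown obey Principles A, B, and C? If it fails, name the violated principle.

grammatical

The two coindexed NPs are *Leila₁* and *herself₁*.
*herself₁* is an anaphor; its binding domain is the embedded TP, whose subject is Leila₁. *Leila₁* c-commands it within that domain and shares its index, so Principle A is satisfied.
*Leila₁* is an R-expression; *herself₁* does not c-command it, and no other NP shares its index, so Principle C is satisfied.
All principles are respected.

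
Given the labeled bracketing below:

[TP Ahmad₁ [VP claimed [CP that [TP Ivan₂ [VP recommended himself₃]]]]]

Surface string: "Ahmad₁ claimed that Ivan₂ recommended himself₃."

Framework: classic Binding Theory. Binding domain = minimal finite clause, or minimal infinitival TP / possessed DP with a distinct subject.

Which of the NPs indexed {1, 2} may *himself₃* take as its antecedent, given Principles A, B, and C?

*himself* is an anaphor, so Principle A applies: it must be bound in its binding domain.
Binding domain of *himself₃*: the embedded TP, whose subject is Ivan₂.
*Ahmad₁* c-commands the anaphor but is outside its binding domain → cannot satisfy Principle A.
*Ivan₂* c-commands the anaphor within its binding domain → licit binder.

{2}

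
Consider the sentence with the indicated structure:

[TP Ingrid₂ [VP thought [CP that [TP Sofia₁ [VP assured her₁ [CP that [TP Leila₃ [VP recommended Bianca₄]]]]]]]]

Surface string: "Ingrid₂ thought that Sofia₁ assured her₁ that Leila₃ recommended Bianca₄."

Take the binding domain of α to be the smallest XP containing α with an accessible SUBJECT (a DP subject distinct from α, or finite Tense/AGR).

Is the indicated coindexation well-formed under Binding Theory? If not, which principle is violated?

The two coindexed NPs are *Sofia₁* and *her₁*.
*her₁* is a pronoun. Its binding domain is the embedded TP, whose subject is Sofia₁.
*Sofia₁* c-commands it within that domain and carries the same index.
The pronoun is locally bound → Principle B violation.

Principle B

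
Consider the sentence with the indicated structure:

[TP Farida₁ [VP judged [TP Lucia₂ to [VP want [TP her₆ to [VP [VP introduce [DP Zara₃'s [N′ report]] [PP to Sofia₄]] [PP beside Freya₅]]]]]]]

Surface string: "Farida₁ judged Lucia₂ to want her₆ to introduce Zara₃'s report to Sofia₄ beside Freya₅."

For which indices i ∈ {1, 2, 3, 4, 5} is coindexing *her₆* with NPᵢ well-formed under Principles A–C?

{1}

*her* is a pronoun, so Principle B applies: it must be free in its binding domain.
Binding domain of *her₆*: the embedded TP, whose subject is Lucia₂.
*Farida₁* c-commands the pronoun but from outside its binding domain, and is not c-commanded by it → coindexation permitted.
*Lucia₂* c-commands the pronoun within its binding domain → coindexation would violate Principle B.
*Zara₃*: the pronoun c-commands this R-expression → coindexation would violate Principle C on *Zara₃*.
*Sofia₄*: the pronoun c-commands this R-expression → coindexation would violate Principle C on *Sofia₄*.
*Freya₅*: the pronoun c-commands this R-expression → coindexation would violate Principle C on *Freya₅*.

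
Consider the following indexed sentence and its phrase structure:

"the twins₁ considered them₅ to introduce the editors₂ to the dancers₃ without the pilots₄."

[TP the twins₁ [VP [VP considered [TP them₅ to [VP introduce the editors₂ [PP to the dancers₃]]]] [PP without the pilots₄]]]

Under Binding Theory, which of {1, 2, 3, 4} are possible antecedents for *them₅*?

*them* is a pronoun, so Principle B applies: it must be free in its binding domain.
Binding domain of *them₅*: the matrix TP, whose subject is the twins₁.
*the twins₁* c-commands the pronoun within its binding domain → coindexation would violate Principle B.
*the editors₂*: the pronoun c-commands this R-expression → coindexation would violate Principle C on *the editors₂*.
*the dancers₃*: the pronoun c-commands this R-expression → coindexation would violate Principle C on *the dancers₃*.
*the pilots₄* and the pronoun do not c-command one another → neither Principle B nor Principle C is at stake; coindexation permitted.

{4}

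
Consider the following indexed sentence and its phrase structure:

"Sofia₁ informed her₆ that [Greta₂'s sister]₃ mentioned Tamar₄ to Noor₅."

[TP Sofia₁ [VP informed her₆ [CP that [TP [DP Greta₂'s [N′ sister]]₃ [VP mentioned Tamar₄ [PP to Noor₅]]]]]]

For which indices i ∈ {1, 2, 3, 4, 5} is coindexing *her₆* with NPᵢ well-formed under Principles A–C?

*her* is a pronoun, so Principle B applies: it must be free in its binding domain.
Binding domain of *her₆*: the matrix TP, whose subject is Sofia₁.
*Sofia₁* c-commands the pronoun within its binding domain → coindexation would violate Principle B.
*Greta₂*: the pronoun c-commands this R-expression → coindexation would violate Principle C on *Greta₂*.
*[Greta₂'s sister]₃*: the pronoun c-commands this R-expression → coindexation would violate Principle C on *[Greta₂'s sister]₃*.
*Tamar₄*: the pronoun c-commands this R-expression → coindexation would violate Principle C on *Tamar₄*.
*Noor₅*: the pronoun c-commands this R-expression → coindexation would violate Principle C on *Noor₅*.

none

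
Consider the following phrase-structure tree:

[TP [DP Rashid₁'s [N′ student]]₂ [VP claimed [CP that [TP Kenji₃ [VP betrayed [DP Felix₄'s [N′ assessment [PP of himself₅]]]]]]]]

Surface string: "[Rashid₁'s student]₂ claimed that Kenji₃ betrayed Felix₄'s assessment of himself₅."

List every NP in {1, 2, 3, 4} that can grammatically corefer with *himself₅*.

{4}

*himself* is an anaphor, so Principle A applies: it must be bound in its binding domain.
Binding domain of *himself₅*: the possessed DP, whose subject is Felix₄.
*Rashid₁* does not c-command the anaphor → cannot bind it.
*[Rashid₁'s student]₂* c-commands the anaphor but is outside its binding domain → cannot satisfy Principle A.
*Kenji₃* c-commands the anaphor but is outside its binding domain → cannot satisfy Principle A.
*Felix₄* c-commands the anaphor within its binding domain → licit binder.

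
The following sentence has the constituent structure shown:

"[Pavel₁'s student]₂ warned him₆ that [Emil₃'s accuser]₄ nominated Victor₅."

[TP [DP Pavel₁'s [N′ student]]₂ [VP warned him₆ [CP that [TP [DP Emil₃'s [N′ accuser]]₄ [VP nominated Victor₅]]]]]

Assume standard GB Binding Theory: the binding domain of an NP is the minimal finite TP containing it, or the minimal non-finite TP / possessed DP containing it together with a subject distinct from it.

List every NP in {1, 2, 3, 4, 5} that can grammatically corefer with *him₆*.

{1}

*him* is a pronoun, so Principle B applies: it must be free in its binding domain.
Binding domain of *him₆*: the matrix TP, whose subject is [Pavel₁'s student]₂.
*Pavel₁* and the pronoun do not c-command one another → neither Principle B nor Principle C is at stake; coindexation permitted.
*[Pavel₁'s student]₂* c-commands the pronoun within its binding domain → coindexation would violate Principle B.
*Emil₃*: the pronoun c-commands this R-expression → coindexation would violate Principle C on *Emil₃*.
*[Emil₃'s accuser]₄*: the pronoun c-commands this R-expression → coindexation would violate Principle C on *[Emil₃'s accuser]₄*.
*Victor₅*: the pronoun c-commands this R-expression → coindexation would violate Principle C on *Victor₅*.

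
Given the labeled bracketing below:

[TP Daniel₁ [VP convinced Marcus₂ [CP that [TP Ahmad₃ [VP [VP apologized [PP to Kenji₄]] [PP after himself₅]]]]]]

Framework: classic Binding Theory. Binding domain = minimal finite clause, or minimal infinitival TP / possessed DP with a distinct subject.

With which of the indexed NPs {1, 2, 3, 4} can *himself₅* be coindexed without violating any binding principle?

{3}

*himself* is an anaphor, so Principle A applies: it must be bound in its binding domain.
Binding domain of *himself₅*: the embedded TP, whose subject is Ahmad₃.
*Daniel₁* c-commands the anaphor but is outside its binding domain → cannot satisfy Principle A.
*Marcus₂* c-commands the anaphor but is outside its binding domain → cannot satisfy Principle A.
*Ahmad₃* c-commands the anaphor within its binding domain → licit binder.
*Kenji₄* does not c-command the anaphor → cannot bind it.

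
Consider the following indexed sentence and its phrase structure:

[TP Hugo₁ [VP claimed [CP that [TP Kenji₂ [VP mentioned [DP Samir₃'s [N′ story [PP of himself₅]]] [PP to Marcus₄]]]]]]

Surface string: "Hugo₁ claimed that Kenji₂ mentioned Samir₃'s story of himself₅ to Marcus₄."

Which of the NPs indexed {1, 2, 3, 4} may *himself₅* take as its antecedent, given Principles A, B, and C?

{3}

*himself* is an anaphor, so Principle A applies: it must be bound in its binding domain.
Binding domain of *himself₅*: the possessed DP, whose subject is Samir₃.
*Hugo₁* c-commands the anaphor but is outside its binding domain → cannot satisfy Principle A.
*Kenji₂* c-commands the anaphor but is outside its binding domain → cannot satisfy Principle A.
*Samir₃* c-commands the anaphor within its binding domain → licit binder.
*Marcus₄* does not c-command the anaphor → cannot bind it.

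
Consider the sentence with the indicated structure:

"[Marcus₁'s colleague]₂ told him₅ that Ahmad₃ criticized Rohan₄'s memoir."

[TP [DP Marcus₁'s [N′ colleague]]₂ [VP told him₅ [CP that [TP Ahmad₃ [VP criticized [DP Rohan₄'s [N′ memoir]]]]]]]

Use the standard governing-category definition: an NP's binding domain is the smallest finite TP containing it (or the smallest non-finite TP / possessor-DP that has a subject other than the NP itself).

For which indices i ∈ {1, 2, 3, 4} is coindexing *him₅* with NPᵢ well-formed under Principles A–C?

{1}

*him* is a pronoun, so Principle B applies: it must be free in its binding domain.
Binding domain of *him₅*: the matrix TP, whose subject is [Marcus₁'s colleague]₂.
*Marcus₁* and the pronoun do not c-command one another → neither Principle B nor Principle C is at stake; coindexation permitted.
*[Marcus₁'s colleague]₂* c-commands the pronoun within its binding domain → coindexation would violate Principle B.
*Ahmad₃*: the pronoun c-commands this R-expression → coindexation would violate Principle C on *Ahmad₃*.
*Rohan₄*: the pronoun c-commands this R-expression → coindexation would violate Principle C on *Rohan₄*.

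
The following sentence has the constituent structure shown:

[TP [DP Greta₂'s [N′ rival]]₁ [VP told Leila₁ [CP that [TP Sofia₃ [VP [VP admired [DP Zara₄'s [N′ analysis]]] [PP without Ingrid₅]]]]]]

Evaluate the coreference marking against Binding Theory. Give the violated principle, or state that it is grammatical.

The two coindexed NPs are *[Greta₂'s rival]₁* and *Leila₁*.
*Leila₁* is an R-expression. Principle C requires it to be free everywhere.
*[Greta₂'s rival]₁* c-commands it and carries the same index.
The R-expression is bound → Principle C violation.

Principle C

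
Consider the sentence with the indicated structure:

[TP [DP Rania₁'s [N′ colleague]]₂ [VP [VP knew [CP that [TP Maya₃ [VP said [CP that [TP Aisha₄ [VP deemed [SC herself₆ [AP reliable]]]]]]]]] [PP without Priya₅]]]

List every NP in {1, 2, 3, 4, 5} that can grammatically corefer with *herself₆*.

{4}

*herself* is an anaphor, so Principle A applies: it must be bound in its binding domain.
Binding domain of *herself₆*: the embedded TP, whose subject is Aisha₄.
*Rania₁* does not c-command the anaphor → cannot bind it.
*[Rania₁'s colleague]₂* c-commands the anaphor but is outside its binding domain → cannot satisfy Principle A.
*Maya₃* c-commands the anaphor but is outside its binding domain → cannot satisfy Principle A.
*Aisha₄* c-commands the anaphor within its binding domain → licit binder.
*Priya₅* does not c-command the anaphor → cannot bind it.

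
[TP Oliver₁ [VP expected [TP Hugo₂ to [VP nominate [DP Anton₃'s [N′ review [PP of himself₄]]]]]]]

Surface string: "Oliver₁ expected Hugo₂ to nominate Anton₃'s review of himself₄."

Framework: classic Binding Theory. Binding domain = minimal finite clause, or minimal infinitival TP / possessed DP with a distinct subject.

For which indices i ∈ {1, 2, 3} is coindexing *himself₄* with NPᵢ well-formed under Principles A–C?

*himself* is an anaphor, so Principle A applies: it must be bound in its binding domain.
Binding domain of *himself₄*: the possessed DP, whose subject is Anton₃.
*Oliver₁* c-commands the anaphor but is outside its binding domain → cannot satisfy Principle A.
*Hugo₂* c-commands the anaphor but is outside its binding domain → cannot satisfy Principle A.
*Anton₃* c-commands the anaphor within its binding domain → licit binder.

{3}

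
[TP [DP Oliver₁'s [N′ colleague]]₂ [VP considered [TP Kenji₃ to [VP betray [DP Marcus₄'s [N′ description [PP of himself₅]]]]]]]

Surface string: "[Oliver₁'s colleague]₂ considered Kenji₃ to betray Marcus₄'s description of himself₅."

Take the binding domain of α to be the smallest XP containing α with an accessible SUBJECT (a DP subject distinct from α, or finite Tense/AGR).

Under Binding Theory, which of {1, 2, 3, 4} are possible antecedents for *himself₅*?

*himself* is an anaphor, so Principle A applies: it must be bound in its binding domain.
Binding domain of *himself₅*: the possessed DP, whose subject is Marcus₄.
*Oliver₁* does not c-command the anaphor → cannot bind it.
*[Oliver₁'s colleague]₂* c-commands the anaphor but is outside its binding domain → cannot satisfy Principle A.
*Kenji₃* c-commands the anaphor but is outside its binding domain → cannot satisfy Principle A.
*Marcus₄* c-commands the anaphor within its binding domain → licit binder.

{4}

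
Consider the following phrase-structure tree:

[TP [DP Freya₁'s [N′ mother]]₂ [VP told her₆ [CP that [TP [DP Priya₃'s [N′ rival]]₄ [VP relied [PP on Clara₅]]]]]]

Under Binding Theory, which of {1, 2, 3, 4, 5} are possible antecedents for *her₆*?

*her* is a pronoun, so Principle B applies: it must be free in its binding domain.
Binding domain of *her₆*: the matrix TP, whose subject is [Freya₁'s mother]₂.
*Freya₁* and the pronoun do not c-command one another → neither Principle B nor Principle C is at stake; coindexation permitted.
*[Freya₁'s mother]₂* c-commands the pronoun within its binding domain → coindexation would violate Principle B.
*Priya₃*: the pronoun c-commands this R-expression → coindexation would violate Principle C on *Priya₃*.
*[Priya₃'s rival]₄*: the pronoun c-commands this R-expression → coindexation would violate Principle C on *[Priya₃'s rival]₄*.
*Clara₅*: the pronoun c-commands this R-expression → coindexation would violate Principle C on *Clara₅*.

{1}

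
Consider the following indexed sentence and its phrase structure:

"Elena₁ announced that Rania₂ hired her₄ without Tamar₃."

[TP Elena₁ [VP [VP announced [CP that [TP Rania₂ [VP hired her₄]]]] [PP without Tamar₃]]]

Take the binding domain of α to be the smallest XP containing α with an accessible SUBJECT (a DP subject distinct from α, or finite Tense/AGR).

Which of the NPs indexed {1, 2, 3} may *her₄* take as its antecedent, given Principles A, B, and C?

{1, 3}

*her* is a pronoun, so Principle B applies: it must be free in its binding domain.
Binding domain of *her₄*: the embedded TP, whose subject is Rania₂.
*Elena₁* c-commands the pronoun but from outside its binding domain, and is not c-commanded by it → coindexation permitted.
*Rania₂* c-commands the pronoun within its binding domain → coindexation would violate Principle B.
*Tamar₃* and the pronoun do not c-command one another → neither Principle B nor Principle C is at stake; coindexation permitted.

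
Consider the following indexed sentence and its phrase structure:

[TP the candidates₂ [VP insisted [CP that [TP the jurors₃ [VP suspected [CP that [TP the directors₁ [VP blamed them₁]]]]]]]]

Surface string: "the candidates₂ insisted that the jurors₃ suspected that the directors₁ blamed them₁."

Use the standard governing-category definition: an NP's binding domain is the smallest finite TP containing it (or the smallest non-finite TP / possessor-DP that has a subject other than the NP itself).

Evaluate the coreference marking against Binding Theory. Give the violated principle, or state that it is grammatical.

The two coindexed NPs are *the directors₁* and *them₁*.
*them₁* is a pronoun. Its binding domain is the embedded TP, whose subject is the directors₁.
*the directors₁* c-commands it within that domain and carries the same index.
The pronoun is locally bound → Principle B violation.

Principle B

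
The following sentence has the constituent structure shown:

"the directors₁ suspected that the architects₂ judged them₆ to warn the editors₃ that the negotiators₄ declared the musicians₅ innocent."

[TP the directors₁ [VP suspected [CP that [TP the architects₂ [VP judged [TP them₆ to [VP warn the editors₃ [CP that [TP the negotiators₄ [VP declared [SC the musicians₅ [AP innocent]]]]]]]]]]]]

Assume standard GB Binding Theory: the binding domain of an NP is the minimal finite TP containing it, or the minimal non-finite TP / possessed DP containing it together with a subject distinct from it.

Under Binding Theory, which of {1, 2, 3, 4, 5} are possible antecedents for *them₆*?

{1}

*them* is a pronoun, so Principle B applies: it must be free in its binding domain.
Binding domain of *them₆*: the embedded TP, whose subject is the architects₂.
*the directors₁* c-commands the pronoun but from outside its binding domain, and is not c-commanded by it → coindexation permitted.
*the architects₂* c-commands the pronoun within its binding domain → coindexation would violate Principle B.
*the editors₃*: the pronoun c-commands this R-expression → coindexation would violate Principle C on *the editors₃*.
*the negotiators₄*: the pronoun c-commands this R-expression → coindexation would violate Principle C on *the negotiators₄*.
*the musicians₅*: the pronoun c-commands this R-expression → coindexation would violate Principle C on *the musicians₅*.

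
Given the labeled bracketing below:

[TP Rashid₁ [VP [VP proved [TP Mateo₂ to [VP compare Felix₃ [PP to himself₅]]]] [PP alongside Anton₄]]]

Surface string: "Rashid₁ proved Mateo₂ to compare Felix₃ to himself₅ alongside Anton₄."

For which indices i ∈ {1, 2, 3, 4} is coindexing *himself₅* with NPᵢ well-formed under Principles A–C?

*himself* is an anaphor, so Principle A applies: it must be bound in its binding domain.
Binding domain of *himself₅*: the embedded TP, whose subject is Mateo₂.
*Rashid₁* c-commands the anaphor but is outside its binding domain → cannot satisfy Principle A.
*Mateo₂* c-commands the anaphor within its binding domain → licit binder.
*Felix₃* c-commands the anaphor within its binding domain → licit binder.
*Anton₄* does not c-command the anaphor → cannot bind it.

{2, 3}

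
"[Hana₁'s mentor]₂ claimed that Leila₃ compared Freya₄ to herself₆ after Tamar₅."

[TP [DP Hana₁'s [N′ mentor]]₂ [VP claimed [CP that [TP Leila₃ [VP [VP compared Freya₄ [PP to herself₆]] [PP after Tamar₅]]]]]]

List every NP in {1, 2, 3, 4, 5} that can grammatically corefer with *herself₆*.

*herself* is an anaphor, so Principle A applies: it must be bound in its binding domain.
Binding domain of *herself₆*: the embedded TP, whose subject is Leila₃.
*Hana₁* does not c-command the anaphor → cannot bind it.
*[Hana₁'s mentor]₂* c-commands the anaphor but is outside its binding domain → cannot satisfy Principle A.
*Leila₃* c-commands the anaphor within its binding domain → licit binder.
*Freya₄* c-commands the anaphor within its binding domain → licit binder.
*Tamar₅* does not c-command the anaphor → cannot bind it.

{3, 4}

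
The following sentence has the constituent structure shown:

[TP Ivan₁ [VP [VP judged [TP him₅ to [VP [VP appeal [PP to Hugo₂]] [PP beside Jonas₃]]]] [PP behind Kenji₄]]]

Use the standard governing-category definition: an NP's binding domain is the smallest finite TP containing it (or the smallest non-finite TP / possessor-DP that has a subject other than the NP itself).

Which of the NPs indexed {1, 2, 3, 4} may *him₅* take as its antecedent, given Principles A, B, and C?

{4}

*him* is a pronoun, so Principle B applies: it must be free in its binding domain.
Binding domain of *him₅*: the matrix TP, whose subject is Ivan₁.
*Ivan₁* c-commands the pronoun within its binding domain → coindexation would violate Principle B.
*Hugo₂*: the pronoun c-commands this R-expression → coindexation would violate Principle C on *Hugo₂*.
*Jonas₃*: the pronoun c-commands this R-expression → coindexation would violate Principle C on *Jonas₃*.
*Kenji₄* and the pronoun do not c-command one another → neither Principle B nor Principle C is at stake; coindexation permitted.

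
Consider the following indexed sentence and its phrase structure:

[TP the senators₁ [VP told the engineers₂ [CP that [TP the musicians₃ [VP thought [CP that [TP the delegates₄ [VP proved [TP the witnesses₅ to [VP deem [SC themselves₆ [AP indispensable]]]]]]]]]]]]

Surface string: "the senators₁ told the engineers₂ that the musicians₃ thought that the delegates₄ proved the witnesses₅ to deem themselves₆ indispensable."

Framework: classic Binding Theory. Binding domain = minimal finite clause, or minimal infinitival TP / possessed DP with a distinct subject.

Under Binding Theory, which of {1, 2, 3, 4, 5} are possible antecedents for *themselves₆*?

{5}

*themselves* is an anaphor, so Principle A applies: it must be bound in its binding domain.
Binding domain of *themselves₆*: the embedded TP, whose subject is the witnesses₅.
*the senators₁* c-commands the anaphor but is outside its binding domain → cannot satisfy Principle A.
*the engineers₂* c-commands the anaphor but is outside its binding domain → cannot satisfy Principle A.
*the musicians₃* c-commands the anaphor but is outside its binding domain → cannot satisfy Principle A.
*the delegates₄* c-commands the anaphor but is outside its binding domain → cannot satisfy Principle A.
*the witnesses₅* c-commands the anaphor within its binding domain → licit binder.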